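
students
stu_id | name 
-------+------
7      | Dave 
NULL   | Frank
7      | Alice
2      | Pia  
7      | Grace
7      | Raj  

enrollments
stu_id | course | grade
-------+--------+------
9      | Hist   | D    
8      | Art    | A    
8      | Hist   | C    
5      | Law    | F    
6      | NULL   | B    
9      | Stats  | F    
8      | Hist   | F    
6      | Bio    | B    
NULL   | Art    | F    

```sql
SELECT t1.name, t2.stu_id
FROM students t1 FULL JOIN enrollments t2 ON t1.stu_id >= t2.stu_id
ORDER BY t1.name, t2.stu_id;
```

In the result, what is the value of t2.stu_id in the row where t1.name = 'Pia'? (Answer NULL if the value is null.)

FULL OUTER JOIN keeps every row from both sides; unmatched rows get NULL for the other side's columns.
Matching on t1.stu_id >= t2.stu_id. A NULL in a compared column never satisfies the condition.
- stu_id=7: 3 matching t2 row(s), so 3 row(s) emitted.
- stu_id=NULL: no t2 row matches, row kept with t2 columns NULL.
- stu_id=7: 3 matching t2 row(s), so 3 row(s) emitted.
- stu_id=2: no t2 row matches, row kept with t2 columns NULL.
- stu_id=7: 3 matching t2 row(s), so 3 row(s) emitted.
- stu_id=7: 3 matching t2 row(s), so 3 row(s) emitted.
- plus 6 unmatched t2 row(s), each kept with NULL t1 columns.

NULL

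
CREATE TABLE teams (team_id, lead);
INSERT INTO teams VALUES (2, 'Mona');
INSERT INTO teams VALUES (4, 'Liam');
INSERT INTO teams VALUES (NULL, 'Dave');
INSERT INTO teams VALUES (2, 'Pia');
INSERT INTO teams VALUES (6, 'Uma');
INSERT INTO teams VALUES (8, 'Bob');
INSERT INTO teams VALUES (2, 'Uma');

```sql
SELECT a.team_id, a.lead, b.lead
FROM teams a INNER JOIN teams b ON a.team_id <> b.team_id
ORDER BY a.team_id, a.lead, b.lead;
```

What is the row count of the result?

INNER JOIN keeps only pairs where the ON condition holds.
Matching on a.team_id <> b.team_id. A NULL in a compared column never satisfies the condition.
- a row (team_id=2): matches 3 b row(s) → 3 output row(s).
- a row (team_id=4): matches 5 b row(s) → 5 output row(s).
- a row (team_id=NULL): no match → dropped.
- a row (team_id=2): matches 3 b row(s) → 3 output row(s).
- a row (team_id=6): matches 5 b row(s) → 5 output row(s).
- a row (team_id=8): matches 5 b row(s) → 5 output row(s).
- a row (team_id=2): matches 3 b row(s) → 3 output row(s).
Total: 24 rows.

24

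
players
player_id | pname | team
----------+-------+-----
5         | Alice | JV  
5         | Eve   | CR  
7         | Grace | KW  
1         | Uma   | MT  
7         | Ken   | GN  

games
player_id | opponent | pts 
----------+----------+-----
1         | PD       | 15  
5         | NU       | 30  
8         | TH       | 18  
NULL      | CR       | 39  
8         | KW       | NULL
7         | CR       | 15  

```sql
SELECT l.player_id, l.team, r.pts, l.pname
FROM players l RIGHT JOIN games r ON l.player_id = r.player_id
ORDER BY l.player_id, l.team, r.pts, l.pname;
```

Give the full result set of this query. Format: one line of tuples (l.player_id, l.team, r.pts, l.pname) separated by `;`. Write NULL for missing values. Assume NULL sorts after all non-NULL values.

RIGHT JOIN keeps every row from `games`; unmatched rows get NULL for `players`'s columns.
Matching on l.player_id = r.player_id. A NULL in a compared column never satisfies the condition.
Matched pairs: 5; unmatched r rows kept: 3.

(1, MT, 15, Uma); (5, CR, 30, Eve); (5, JV, 30, Alice); (7, GN, 15, Ken); (7, KW, 15, Grace); (NULL, NULL, 18, NULL); (NULL, NULL, 39, NULL); (NULL, NULL, NULL, NULL)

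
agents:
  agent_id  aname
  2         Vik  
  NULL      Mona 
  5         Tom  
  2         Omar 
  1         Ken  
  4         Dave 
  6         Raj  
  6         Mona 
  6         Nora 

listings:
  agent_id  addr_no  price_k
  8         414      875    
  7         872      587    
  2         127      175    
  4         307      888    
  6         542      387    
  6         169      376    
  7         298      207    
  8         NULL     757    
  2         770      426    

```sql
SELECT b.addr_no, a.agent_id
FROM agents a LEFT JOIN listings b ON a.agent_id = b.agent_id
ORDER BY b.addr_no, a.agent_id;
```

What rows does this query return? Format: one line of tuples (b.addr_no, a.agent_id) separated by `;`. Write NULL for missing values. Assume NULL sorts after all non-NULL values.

(127, 2); (127, 2); (169, 6); (169, 6); (169, 6); (307, 4); (542, 6); (542, 6); (542, 6); (770, 2); (770, 2); (NULL, 1); (NULL, 5); (NULL, NULL)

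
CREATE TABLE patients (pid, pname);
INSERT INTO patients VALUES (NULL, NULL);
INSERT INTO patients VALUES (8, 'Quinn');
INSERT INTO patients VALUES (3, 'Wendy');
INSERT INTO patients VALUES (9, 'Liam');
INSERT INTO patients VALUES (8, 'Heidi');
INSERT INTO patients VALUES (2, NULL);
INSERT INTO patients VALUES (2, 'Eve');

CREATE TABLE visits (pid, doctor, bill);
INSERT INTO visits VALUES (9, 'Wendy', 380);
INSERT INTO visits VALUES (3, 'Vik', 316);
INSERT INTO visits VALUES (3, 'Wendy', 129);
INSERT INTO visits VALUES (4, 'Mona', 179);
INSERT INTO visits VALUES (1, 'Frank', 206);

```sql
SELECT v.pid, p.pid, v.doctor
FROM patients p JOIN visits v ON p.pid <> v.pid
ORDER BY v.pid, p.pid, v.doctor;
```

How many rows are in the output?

27

INNER JOIN keeps only pairs where the ON condition holds.
Matching on p.pid <> v.pid. A NULL in a compared column never satisfies the condition.
- p row (pid=NULL): no match → dropped.
- p row (pid=8): matches 5 v row(s) → 5 output row(s).
- p row (pid=3): matches 3 v row(s) → 3 output row(s).
- p row (pid=9): matches 4 v row(s) → 4 output row(s).
- p row (pid=8): matches 5 v row(s) → 5 output row(s).
- p row (pid=2): matches 5 v row(s) → 5 output row(s).
- p row (pid=2): matches 5 v row(s) → 5 output row(s).
Total: 27 rows.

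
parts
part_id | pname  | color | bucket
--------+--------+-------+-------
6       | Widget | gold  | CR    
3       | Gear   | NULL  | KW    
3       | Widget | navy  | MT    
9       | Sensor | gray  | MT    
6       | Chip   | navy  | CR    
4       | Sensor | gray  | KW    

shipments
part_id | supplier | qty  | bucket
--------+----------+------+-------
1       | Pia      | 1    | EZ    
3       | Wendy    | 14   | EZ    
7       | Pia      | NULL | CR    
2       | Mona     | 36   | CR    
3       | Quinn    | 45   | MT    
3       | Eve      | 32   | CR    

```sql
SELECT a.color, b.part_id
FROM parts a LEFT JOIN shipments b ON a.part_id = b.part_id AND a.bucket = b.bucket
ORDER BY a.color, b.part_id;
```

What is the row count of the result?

6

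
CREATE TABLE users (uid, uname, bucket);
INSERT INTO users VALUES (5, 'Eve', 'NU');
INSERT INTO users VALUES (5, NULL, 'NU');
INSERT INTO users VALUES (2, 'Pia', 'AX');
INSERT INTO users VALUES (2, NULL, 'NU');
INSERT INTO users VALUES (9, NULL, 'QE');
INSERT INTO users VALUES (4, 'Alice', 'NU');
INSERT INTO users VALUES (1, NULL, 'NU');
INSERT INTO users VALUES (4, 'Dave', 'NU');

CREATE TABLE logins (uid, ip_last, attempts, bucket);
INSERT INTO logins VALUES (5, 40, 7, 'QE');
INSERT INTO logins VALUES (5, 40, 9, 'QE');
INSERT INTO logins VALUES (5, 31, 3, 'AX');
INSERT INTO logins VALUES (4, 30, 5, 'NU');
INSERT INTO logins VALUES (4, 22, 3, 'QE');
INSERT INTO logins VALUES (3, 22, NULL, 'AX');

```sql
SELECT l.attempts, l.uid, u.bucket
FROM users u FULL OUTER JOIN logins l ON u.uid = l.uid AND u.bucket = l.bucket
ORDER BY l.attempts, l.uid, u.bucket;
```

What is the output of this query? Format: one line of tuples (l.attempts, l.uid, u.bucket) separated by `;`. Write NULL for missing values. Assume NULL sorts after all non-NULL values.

FULL OUTER JOIN keeps every row from both sides; unmatched rows get NULL for the other side's columns.
Matching on u.uid = l.uid AND u.bucket = l.bucket.
- u (uid=5, bucket=NU) has no partner → padded with NULL.
- u (uid=5, bucket=NU) has no partner → padded with NULL.
- u (uid=2, bucket=AX) has no partner → padded with NULL.
- u (uid=2, bucket=NU) has no partner → padded with NULL.
- u (uid=9, bucket=QE) has no partner → padded with NULL.
- u (uid=4, bucket=NU) pairs with 1 row(s) of l.
- u (uid=1, bucket=NU) has no partner → padded with NULL.
- u (uid=4, bucket=NU) pairs with 1 row(s) of l.
- 5 l row(s) had no u match → kept, u columns NULL.

(3, 4, NULL); (3, 5, NULL); (5, 4, NU); (5, 4, NU); (7, 5, NULL); (9, 5, NULL); (NULL, 3, NULL); (NULL, NULL, AX); (NULL, NULL, NU); (NULL, NULL, NU); (NULL, NULL, NU); (NULL, NULL, NU); (NULL, NULL, QE)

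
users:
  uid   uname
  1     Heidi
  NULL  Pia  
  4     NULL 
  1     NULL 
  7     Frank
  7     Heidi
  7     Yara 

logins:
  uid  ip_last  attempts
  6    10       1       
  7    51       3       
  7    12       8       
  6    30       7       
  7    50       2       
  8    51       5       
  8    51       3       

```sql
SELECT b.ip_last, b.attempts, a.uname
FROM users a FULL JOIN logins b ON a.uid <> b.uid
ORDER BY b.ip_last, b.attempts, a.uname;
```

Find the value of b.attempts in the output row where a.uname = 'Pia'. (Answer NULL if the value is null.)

FULL OUTER JOIN keeps every row from both sides; unmatched rows get NULL for the other side's columns.
Matching on a.uid <> b.uid. A NULL in a compared column never satisfies the condition.
Matched pairs: 33; unmatched a rows kept: 1; unmatched b rows kept: 0.

NULL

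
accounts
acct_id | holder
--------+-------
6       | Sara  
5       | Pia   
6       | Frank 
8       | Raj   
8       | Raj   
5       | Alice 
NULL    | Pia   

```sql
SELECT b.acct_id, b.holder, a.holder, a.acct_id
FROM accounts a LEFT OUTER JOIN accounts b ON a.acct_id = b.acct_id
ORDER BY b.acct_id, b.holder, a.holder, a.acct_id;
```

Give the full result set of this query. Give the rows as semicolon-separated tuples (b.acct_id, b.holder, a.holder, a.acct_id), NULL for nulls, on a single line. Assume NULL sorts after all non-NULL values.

(5, Alice, Alice, 5); (5, Alice, Pia, 5); (5, Pia, Alice, 5); (5, Pia, Pia, 5); (6, Frank, Frank, 6); (6, Frank, Sara, 6); (6, Sara, Frank, 6); (6, Sara, Sara, 6); (8, Raj, Raj, 8); (8, Raj, Raj, 8); (8, Raj, Raj, 8); (8, Raj, Raj, 8); (NULL, NULL, Pia, NULL)

LEFT JOIN keeps every row from `accounts a`; unmatched rows get NULL for `accounts b`'s columns.
Matching on a.acct_id = b.acct_id. A NULL in a compared column never satisfies the condition.
Matched pairs: 12; unmatched a rows kept: 1.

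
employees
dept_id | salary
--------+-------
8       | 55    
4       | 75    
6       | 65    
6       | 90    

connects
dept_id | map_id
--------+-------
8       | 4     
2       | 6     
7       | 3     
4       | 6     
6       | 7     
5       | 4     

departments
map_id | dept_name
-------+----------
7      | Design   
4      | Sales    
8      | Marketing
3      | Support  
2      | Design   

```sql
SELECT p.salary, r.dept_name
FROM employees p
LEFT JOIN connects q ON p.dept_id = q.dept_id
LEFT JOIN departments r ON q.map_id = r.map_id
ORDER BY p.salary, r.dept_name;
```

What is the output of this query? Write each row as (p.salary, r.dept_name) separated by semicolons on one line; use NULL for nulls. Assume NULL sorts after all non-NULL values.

(55, Sales); (65, Design); (75, NULL); (90, Design)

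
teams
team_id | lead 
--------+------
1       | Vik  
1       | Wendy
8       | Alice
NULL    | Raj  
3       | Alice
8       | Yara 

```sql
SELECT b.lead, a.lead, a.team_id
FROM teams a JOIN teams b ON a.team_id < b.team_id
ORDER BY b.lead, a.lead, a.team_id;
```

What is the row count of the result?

8

INNER JOIN keeps only pairs where the ON condition holds.
Matching on a.team_id < b.team_id. A NULL in a compared column never satisfies the condition.
- a[0] team_id=1 → 3 match(es) in b → 3 row(s).
- a[1] team_id=1 → 3 match(es) in b → 3 row(s).
- a[2] team_id=8 → no match; dropped.
- a[3] team_id=NULL → no match; dropped.
- a[4] team_id=3 → 2 match(es) in b → 2 row(s).
- a[5] team_id=8 → no match; dropped.
Total: 8 rows.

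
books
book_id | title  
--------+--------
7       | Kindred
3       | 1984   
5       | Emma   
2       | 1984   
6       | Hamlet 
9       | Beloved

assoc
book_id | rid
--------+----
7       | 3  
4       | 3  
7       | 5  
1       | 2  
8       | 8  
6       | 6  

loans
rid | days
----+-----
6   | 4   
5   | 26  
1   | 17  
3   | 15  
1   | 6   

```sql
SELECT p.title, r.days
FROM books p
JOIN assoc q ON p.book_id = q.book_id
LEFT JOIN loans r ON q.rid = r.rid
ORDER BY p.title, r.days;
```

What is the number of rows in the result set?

3

Joins associate left-to-right: books INNER JOIN assoc on book_id gives 3 intermediate row(s).
Then LEFT JOIN `loans r` on rid: each of those 3 rows is kept; rows whose q.rid has no match in r get NULL for r's columns.
Result: 3 row(s).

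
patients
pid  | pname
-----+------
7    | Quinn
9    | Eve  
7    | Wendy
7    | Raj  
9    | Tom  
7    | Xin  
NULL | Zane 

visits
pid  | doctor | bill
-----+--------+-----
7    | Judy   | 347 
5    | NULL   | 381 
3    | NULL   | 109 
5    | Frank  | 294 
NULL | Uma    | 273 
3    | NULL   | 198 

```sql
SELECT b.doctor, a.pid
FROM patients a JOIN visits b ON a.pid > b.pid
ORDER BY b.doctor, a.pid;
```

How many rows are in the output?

INNER JOIN keeps only pairs where the ON condition holds.
Matching on a.pid > b.pid. A NULL in a compared column never satisfies the condition.
- pid=7: 4 matching b row(s), so 4 row(s) emitted.
- pid=9: 5 matching b row(s), so 5 row(s) emitted.
- pid=7: 4 matching b row(s), so 4 row(s) emitted.
- pid=7: 4 matching b row(s), so 4 row(s) emitted.
- pid=9: 5 matching b row(s), so 5 row(s) emitted.
- pid=7: 4 matching b row(s), so 4 row(s) emitted.
- pid=NULL: no matching b row, dropped.
Total: 26 rows.

26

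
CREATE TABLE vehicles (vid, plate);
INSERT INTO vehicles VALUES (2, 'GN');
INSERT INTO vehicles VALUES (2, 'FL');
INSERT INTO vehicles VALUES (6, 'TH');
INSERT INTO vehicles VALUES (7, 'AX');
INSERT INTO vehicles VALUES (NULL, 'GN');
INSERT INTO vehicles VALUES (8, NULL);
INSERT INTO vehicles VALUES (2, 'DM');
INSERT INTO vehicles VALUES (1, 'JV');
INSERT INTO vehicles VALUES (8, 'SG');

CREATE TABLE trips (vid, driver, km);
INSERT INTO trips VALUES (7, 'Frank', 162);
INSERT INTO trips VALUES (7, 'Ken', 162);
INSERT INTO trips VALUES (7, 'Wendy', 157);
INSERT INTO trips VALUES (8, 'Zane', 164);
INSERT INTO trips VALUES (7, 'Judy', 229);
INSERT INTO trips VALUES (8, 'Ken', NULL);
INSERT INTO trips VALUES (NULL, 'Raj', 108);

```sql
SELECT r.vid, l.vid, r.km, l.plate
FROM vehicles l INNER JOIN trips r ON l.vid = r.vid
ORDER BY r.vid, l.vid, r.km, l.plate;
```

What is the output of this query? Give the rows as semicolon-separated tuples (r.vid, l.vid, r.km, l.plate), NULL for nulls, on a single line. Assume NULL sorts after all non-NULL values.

INNER JOIN keeps only pairs where the ON condition holds.
Matching on l.vid = r.vid. A NULL in a compared column never satisfies the condition.
- l (vid=2) has no partner → excluded.
- l (vid=2) has no partner → excluded.
- l (vid=6) has no partner → excluded.
- l (vid=7) pairs with 4 row(s) of r.
- l (vid=NULL) has no partner → excluded.
- l (vid=8) pairs with 2 row(s) of r.
- l (vid=2) has no partner → excluded.
- l (vid=1) has no partner → excluded.
- l (vid=8) pairs with 2 row(s) of r.
After projecting and ordering:
r.vid | l.vid | r.km | l.plate
7 | 7 | 157 | AX
7 | 7 | 162 | AX
7 | 7 | 162 | AX
7 | 7 | 229 | AX
8 | 8 | 164 | SG
8 | 8 | 164 | NULL
8 | 8 | NULL | SG
8 | 8 | NULL | NULL

(7, 7, 157, AX); (7, 7, 162, AX); (7, 7, 162, AX); (7, 7, 229, AX); (8, 8, 164, SG); (8, 8, 164, NULL); (8, 8, NULL, SG); (8, 8, NULL, NULL)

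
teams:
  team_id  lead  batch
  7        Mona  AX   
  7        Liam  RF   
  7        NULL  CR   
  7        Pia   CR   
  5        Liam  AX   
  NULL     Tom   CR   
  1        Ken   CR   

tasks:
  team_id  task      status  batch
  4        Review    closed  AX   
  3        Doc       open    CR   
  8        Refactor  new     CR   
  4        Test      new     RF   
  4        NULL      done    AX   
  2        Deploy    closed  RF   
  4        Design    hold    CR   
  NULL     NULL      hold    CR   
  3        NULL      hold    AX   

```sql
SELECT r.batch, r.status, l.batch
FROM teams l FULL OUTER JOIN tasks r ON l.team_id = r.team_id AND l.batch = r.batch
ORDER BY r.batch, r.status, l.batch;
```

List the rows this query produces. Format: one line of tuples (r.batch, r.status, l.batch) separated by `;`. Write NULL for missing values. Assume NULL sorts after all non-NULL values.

(AX, closed, NULL); (AX, done, NULL); (AX, hold, NULL); (CR, hold, NULL); (CR, hold, NULL); (CR, new, NULL); (CR, open, NULL); (RF, closed, NULL); (RF, new, NULL); (NULL, NULL, AX); (NULL, NULL, AX); (NULL, NULL, CR); (NULL, NULL, CR); (NULL, NULL, CR); (NULL, NULL, CR); (NULL, NULL, RF)

FULL OUTER JOIN keeps every row from both sides; unmatched rows get NULL for the other side's columns.
Matching on l.team_id = r.team_id AND l.batch = r.batch. A NULL in a compared column never satisfies the condition.
- l (team_id=7, batch=AX) has no partner → padded with NULL.
- l (team_id=7, batch=RF) has no partner → padded with NULL.
- l (team_id=7, batch=CR) has no partner → padded with NULL.
- l (team_id=7, batch=CR) has no partner → padded with NULL.
- l (team_id=5, batch=AX) has no partner → padded with NULL.
- l (team_id=NULL, batch=CR) has no partner → padded with NULL.
- l (team_id=1, batch=CR) has no partner → padded with NULL.
- 9 r row(s) had no l match → kept, l columns NULL.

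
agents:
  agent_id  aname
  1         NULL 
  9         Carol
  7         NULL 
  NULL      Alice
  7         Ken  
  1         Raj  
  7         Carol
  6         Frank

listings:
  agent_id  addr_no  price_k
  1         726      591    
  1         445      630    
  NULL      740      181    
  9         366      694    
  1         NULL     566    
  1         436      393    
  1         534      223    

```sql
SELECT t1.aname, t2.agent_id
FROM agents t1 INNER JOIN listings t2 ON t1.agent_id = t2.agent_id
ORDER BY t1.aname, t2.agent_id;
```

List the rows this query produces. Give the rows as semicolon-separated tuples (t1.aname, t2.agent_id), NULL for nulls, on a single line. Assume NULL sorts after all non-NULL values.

(Carol, 9); (Raj, 1); (Raj, 1); (Raj, 1); (Raj, 1); (Raj, 1); (NULL, 1); (NULL, 1); (NULL, 1); (NULL, 1); (NULL, 1)

INNER JOIN keeps only pairs where the ON condition holds.
Matching on t1.agent_id = t2.agent_id. A NULL in a compared column never satisfies the condition.
Matched pairs: 11.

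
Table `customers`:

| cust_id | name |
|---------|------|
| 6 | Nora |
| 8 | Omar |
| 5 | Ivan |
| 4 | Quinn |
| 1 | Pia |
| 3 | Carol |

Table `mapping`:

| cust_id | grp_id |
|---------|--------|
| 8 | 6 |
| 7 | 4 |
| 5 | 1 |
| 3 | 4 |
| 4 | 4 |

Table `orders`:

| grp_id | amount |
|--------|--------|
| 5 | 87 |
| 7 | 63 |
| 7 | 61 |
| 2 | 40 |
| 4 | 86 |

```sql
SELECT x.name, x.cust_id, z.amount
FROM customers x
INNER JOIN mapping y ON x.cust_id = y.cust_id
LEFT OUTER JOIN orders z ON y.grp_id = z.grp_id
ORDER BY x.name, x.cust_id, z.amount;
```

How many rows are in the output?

4

Joins associate left-to-right: customers INNER JOIN mapping on cust_id gives 4 intermediate row(s).
Then LEFT JOIN `orders z` on grp_id: each of those 4 rows is kept; rows whose y.grp_id has no match in z get NULL for z's columns.
Result: 4 row(s).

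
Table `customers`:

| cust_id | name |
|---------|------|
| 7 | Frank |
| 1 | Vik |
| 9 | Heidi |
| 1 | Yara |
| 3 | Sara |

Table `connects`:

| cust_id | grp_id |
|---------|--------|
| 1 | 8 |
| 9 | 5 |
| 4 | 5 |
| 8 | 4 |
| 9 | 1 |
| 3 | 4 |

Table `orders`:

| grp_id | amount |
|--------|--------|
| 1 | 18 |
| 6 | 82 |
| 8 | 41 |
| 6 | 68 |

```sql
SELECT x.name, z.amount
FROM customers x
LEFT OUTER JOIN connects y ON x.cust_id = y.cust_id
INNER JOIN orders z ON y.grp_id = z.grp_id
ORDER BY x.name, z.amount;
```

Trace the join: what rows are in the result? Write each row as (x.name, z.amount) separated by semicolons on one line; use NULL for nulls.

(Heidi, 18); (Vik, 41); (Yara, 41)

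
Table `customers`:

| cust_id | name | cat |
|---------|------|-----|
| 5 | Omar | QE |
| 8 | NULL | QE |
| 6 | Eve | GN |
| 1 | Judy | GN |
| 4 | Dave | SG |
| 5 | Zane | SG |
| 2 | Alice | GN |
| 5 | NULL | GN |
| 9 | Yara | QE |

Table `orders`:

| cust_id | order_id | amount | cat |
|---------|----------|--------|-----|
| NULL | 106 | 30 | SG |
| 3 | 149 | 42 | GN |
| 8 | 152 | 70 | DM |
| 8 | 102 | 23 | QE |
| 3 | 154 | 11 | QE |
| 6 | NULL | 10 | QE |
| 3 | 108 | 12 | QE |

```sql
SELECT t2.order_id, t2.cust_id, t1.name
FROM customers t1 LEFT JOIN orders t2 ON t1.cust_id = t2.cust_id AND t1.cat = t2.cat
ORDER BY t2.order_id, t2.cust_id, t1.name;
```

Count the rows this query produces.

9

LEFT JOIN keeps every row from `customers`; unmatched rows get NULL for `orders`'s columns.
Matching on t1.cust_id = t2.cust_id AND t1.cat = t2.cat. A NULL in a compared column never satisfies the condition.
- t1 row (cust_id=5, cat=QE): no match → kept, t2 columns NULL.
- t1 row (cust_id=8, cat=QE): matches 1 t2 row(s) → 1 output row(s).
- t1 row (cust_id=6, cat=GN): no match → kept, t2 columns NULL.
- t1 row (cust_id=1, cat=GN): no match → kept, t2 columns NULL.
- t1 row (cust_id=4, cat=SG): no match → kept, t2 columns NULL.
- t1 row (cust_id=5, cat=SG): no match → kept, t2 columns NULL.
- t1 row (cust_id=2, cat=GN): no match → kept, t2 columns NULL.
- t1 row (cust_id=5, cat=GN): no match → kept, t2 columns NULL.
- t1 row (cust_id=9, cat=QE): no match → kept, t2 columns NULL.
Total: 1 matched + 8 padded = 9 rows.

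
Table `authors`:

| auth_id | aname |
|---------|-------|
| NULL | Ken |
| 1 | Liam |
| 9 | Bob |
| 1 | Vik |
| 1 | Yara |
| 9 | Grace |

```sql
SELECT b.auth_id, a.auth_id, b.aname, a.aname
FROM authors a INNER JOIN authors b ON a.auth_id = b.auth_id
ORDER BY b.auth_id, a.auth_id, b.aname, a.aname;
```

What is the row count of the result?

INNER JOIN keeps only pairs where the ON condition holds.
Matching on a.auth_id = b.auth_id. A NULL in a compared column never satisfies the condition.
Matched pairs: 13.
Total: 13 rows.

13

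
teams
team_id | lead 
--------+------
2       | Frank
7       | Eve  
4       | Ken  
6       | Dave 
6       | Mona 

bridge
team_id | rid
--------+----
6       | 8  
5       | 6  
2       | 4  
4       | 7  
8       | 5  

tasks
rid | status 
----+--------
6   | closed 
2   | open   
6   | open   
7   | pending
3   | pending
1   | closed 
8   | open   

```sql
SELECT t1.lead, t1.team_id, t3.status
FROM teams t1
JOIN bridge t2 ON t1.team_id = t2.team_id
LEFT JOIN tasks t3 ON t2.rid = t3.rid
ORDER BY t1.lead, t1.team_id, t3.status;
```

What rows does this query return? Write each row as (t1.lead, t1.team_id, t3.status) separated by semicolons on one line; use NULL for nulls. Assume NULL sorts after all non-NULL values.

Evaluate left to right. First `teams t1 INNER JOIN bridge t2` on team_id: 4 row(s).
Then LEFT JOIN `tasks t3` on rid: each of those 4 rows is kept; rows whose t2.rid has no match in t3 get NULL for t3's columns.

(Dave, 6, open); (Frank, 2, NULL); (Ken, 4, pending); (Mona, 6, open)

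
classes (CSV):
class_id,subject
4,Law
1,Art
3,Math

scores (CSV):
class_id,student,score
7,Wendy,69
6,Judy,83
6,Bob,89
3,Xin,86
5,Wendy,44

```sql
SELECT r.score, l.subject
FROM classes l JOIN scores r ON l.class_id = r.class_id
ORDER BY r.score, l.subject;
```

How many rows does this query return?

1

INNER JOIN keeps only pairs where the ON condition holds.
Matching on l.class_id = r.class_id.
Matched pairs: 1.
Total: 1 rows.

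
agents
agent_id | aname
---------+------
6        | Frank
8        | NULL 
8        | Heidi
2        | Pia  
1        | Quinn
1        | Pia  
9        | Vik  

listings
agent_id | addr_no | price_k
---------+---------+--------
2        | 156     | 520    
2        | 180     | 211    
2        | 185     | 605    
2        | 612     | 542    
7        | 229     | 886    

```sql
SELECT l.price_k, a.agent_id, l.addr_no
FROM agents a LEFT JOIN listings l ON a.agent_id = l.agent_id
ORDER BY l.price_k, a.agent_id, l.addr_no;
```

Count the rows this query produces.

LEFT JOIN keeps every row from `agents`; unmatched rows get NULL for `listings`'s columns.
Matching on a.agent_id = l.agent_id.
- a row (agent_id=6): no match → kept, l columns NULL.
- a row (agent_id=8): no match → kept, l columns NULL.
- a row (agent_id=8): no match → kept, l columns NULL.
- a row (agent_id=2): matches 4 l row(s) → 4 output row(s).
- a row (agent_id=1): no match → kept, l columns NULL.
- a row (agent_id=1): no match → kept, l columns NULL.
- a row (agent_id=9): no match → kept, l columns NULL.
Total: 4 matched + 6 padded = 10 rows.

10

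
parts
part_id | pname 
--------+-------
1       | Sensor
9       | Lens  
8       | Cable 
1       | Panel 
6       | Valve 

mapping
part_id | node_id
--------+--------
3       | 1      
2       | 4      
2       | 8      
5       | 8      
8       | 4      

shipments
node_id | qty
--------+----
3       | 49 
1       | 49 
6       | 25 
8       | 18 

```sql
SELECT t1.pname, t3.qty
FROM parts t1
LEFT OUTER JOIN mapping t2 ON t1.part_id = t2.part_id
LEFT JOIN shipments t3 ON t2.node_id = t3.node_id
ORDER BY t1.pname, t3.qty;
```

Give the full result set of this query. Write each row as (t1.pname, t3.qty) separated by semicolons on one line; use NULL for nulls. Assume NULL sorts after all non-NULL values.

Evaluate left to right. First `parts t1 LEFT JOIN mapping t2` on part_id: 5 row(s).
Then LEFT JOIN `shipments t3` on node_id: each of those 5 rows is kept; rows whose t2.node_id has no match in t3 get NULL for t3's columns.

(Cable, NULL); (Lens, NULL); (Panel, NULL); (Sensor, NULL); (Valve, NULL)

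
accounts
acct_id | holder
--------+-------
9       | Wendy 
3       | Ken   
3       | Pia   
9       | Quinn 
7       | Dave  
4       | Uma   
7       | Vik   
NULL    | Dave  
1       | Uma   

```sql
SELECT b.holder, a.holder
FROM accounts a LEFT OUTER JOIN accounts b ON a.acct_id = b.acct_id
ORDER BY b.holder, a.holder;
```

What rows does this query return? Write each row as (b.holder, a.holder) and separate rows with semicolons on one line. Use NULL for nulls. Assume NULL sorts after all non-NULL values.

LEFT JOIN keeps every row from `accounts a`; unmatched rows get NULL for `accounts b`'s columns.
Matching on a.acct_id = b.acct_id. A NULL in a compared column never satisfies the condition.
- a row (acct_id=9): matches 2 b row(s) → 2 output row(s).
- a row (acct_id=3): matches 2 b row(s) → 2 output row(s).
- a row (acct_id=3): matches 2 b row(s) → 2 output row(s).
- a row (acct_id=9): matches 2 b row(s) → 2 output row(s).
- a row (acct_id=7): matches 2 b row(s) → 2 output row(s).
- a row (acct_id=4): matches 1 b row(s) → 1 output row(s).
- a row (acct_id=7): matches 2 b row(s) → 2 output row(s).
- a row (acct_id=NULL): no match → kept, b columns NULL.
- a row (acct_id=1): matches 1 b row(s) → 1 output row(s).

(Dave, Dave); (Dave, Vik); (Ken, Ken); (Ken, Pia); (Pia, Ken); (Pia, Pia); (Quinn, Quinn); (Quinn, Wendy); (Uma, Uma); (Uma, Uma); (Vik, Dave); (Vik, Vik); (Wendy, Quinn); (Wendy, Wendy); (NULL, Dave)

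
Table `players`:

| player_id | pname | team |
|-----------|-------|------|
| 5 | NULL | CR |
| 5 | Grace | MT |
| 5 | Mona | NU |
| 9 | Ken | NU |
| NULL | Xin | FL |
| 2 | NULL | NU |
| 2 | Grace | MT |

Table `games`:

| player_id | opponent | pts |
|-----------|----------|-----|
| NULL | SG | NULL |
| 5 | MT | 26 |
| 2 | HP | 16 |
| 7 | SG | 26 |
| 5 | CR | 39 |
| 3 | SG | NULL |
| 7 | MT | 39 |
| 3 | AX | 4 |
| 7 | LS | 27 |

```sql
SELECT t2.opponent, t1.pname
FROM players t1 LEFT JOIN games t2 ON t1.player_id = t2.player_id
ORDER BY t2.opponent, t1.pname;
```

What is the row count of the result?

10

LEFT JOIN keeps every row from `players`; unmatched rows get NULL for `games`'s columns.
Matching on t1.player_id = t2.player_id. A NULL in a compared column never satisfies the condition.
- player_id=5: 2 matching t2 row(s), so 2 row(s) emitted.
- player_id=5: 2 matching t2 row(s), so 2 row(s) emitted.
- player_id=5: 2 matching t2 row(s), so 2 row(s) emitted.
- player_id=9: no t2 row matches, row kept with t2 columns NULL.
- player_id=NULL: no t2 row matches, row kept with t2 columns NULL.
- player_id=2: 1 matching t2 row(s), so 1 row(s) emitted.
- player_id=2: 1 matching t2 row(s), so 1 row(s) emitted.
Total: 8 matched + 2 padded = 10 rows.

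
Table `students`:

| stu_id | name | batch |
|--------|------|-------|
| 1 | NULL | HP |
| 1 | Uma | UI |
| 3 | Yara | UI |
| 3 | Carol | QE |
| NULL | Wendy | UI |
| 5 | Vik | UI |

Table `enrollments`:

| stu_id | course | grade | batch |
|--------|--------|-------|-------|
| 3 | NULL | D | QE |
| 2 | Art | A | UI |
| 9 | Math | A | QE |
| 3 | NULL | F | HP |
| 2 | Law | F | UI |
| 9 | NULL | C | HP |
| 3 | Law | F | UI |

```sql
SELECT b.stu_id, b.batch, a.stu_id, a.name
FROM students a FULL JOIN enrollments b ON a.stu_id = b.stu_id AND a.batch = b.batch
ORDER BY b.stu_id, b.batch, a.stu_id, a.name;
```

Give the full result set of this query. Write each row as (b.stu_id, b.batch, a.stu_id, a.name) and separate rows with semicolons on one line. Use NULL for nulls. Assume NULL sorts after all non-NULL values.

(2, UI, NULL, NULL); (2, UI, NULL, NULL); (3, HP, NULL, NULL); (3, QE, 3, Carol); (3, UI, 3, Yara); (9, HP, NULL, NULL); (9, QE, NULL, NULL); (NULL, NULL, 1, Uma); (NULL, NULL, 1, NULL); (NULL, NULL, 5, Vik); (NULL, NULL, NULL, Wendy)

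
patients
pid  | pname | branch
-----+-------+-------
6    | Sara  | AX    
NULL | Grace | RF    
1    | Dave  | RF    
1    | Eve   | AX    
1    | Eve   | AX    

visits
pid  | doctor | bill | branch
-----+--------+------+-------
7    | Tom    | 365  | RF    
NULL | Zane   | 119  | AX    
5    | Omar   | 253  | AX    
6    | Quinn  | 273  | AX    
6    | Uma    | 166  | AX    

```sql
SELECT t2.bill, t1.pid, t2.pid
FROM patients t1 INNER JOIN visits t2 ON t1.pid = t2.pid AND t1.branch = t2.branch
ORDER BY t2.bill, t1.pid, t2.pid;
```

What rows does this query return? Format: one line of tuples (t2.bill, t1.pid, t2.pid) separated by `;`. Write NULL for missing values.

(166, 6, 6); (273, 6, 6)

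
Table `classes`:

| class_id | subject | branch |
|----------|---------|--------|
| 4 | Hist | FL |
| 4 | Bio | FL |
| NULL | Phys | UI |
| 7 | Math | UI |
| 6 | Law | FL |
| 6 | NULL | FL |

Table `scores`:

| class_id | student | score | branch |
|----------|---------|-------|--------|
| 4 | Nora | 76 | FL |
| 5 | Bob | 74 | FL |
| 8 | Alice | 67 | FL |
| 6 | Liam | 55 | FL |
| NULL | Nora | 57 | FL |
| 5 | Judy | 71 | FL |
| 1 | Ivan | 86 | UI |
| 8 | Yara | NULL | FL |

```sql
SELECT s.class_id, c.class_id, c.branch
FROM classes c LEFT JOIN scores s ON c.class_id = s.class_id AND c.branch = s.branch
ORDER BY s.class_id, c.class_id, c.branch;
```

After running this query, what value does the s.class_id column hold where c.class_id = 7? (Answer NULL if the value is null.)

LEFT JOIN keeps every row from `classes`; unmatched rows get NULL for `scores`'s columns.
Matching on c.class_id = s.class_id AND c.branch = s.branch. A NULL in a compared column never satisfies the condition.
- c row (class_id=4, branch=FL): matches 1 s row(s) → 1 output row(s).
- c row (class_id=4, branch=FL): matches 1 s row(s) → 1 output row(s).
- c row (class_id=NULL, branch=UI): no match → kept, s columns NULL.
- c row (class_id=7, branch=UI): no match → kept, s columns NULL.
- c row (class_id=6, branch=FL): matches 1 s row(s) → 1 output row(s).
- c row (class_id=6, branch=FL): matches 1 s row(s) → 1 output row(s).

NULL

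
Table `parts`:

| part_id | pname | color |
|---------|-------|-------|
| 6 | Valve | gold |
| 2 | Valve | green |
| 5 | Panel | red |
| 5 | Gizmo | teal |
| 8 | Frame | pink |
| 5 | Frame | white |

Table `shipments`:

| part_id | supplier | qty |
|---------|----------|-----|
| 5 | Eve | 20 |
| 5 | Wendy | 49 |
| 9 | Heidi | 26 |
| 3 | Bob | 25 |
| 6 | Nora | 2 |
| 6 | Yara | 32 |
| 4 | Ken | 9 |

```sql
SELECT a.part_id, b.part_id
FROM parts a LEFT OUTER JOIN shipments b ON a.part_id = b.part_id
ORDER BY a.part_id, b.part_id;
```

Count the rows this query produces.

LEFT JOIN keeps every row from `parts`; unmatched rows get NULL for `shipments`'s columns.
Matching on a.part_id = b.part_id.
- a[0] part_id=6 → 2 match(es) in b → 2 row(s).
- a[1] part_id=2 → no match; kept with NULLs on the b side.
- a[2] part_id=5 → 2 match(es) in b → 2 row(s).
- a[3] part_id=5 → 2 match(es) in b → 2 row(s).
- a[4] part_id=8 → no match; kept with NULLs on the b side.
- a[5] part_id=5 → 2 match(es) in b → 2 row(s).
Total: 8 matched + 2 padded = 10 rows.

10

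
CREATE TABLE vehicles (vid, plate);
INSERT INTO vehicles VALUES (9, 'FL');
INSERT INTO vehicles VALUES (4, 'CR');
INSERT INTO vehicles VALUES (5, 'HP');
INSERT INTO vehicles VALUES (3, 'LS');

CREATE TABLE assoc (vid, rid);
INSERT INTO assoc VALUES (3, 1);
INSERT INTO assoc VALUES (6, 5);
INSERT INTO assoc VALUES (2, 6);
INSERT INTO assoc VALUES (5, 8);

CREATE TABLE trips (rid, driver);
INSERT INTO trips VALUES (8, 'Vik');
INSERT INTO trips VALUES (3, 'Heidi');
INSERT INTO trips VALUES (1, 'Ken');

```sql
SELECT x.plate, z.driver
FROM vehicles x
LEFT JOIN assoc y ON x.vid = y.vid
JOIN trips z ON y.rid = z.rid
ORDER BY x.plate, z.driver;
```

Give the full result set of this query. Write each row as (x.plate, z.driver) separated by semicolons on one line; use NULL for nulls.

(HP, Vik); (LS, Ken)

Joins associate left-to-right: vehicles LEFT JOIN assoc on vid gives 4 intermediate row(s).
Then INNER JOIN `trips z` on rid: keep only rows whose y.rid appears in z.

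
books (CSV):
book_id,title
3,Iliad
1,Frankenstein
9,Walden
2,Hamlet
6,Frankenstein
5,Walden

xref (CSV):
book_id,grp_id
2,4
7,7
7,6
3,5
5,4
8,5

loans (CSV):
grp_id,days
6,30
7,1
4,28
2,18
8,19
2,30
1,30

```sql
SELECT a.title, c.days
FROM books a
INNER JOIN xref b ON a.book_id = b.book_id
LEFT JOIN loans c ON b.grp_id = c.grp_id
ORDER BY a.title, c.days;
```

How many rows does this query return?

3

Step 1 — a INNER JOIN b on book_id → 3 row(s).
Then LEFT JOIN `loans c` on grp_id: each of those 3 rows is kept; rows whose b.grp_id has no match in c get NULL for c's columns.
Result: 3 row(s).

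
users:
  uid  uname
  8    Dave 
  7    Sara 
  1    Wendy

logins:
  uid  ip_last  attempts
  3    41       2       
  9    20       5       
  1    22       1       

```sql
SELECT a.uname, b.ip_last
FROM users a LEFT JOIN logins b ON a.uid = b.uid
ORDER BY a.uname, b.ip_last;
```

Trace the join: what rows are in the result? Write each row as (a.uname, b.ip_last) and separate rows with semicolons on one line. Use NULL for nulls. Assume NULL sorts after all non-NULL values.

(Dave, NULL); (Sara, NULL); (Wendy, 22)

LEFT JOIN keeps every row from `users`; unmatched rows get NULL for `logins`'s columns.
Matching on a.uid = b.uid.
- a (uid=8) has no partner → padded with NULL.
- a (uid=7) has no partner → padded with NULL.
- a (uid=1) pairs with 1 row(s) of b.
After projecting and ordering:
a.uname | b.ip_last
Dave | NULL
Sara | NULL
Wendy | 22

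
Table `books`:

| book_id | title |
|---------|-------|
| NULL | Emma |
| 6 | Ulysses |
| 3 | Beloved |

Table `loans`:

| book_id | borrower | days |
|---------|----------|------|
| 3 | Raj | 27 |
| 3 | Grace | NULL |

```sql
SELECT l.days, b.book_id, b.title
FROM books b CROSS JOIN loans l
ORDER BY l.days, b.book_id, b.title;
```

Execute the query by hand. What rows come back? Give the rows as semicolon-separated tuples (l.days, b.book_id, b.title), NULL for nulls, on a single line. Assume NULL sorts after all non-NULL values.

(27, 3, Beloved); (27, 6, Ulysses); (27, NULL, Emma); (NULL, 3, Beloved); (NULL, 6, Ulysses); (NULL, NULL, Emma)

CROSS JOIN pairs every row of `books` with every row of `loans`: 3 × 2 = 6 rows.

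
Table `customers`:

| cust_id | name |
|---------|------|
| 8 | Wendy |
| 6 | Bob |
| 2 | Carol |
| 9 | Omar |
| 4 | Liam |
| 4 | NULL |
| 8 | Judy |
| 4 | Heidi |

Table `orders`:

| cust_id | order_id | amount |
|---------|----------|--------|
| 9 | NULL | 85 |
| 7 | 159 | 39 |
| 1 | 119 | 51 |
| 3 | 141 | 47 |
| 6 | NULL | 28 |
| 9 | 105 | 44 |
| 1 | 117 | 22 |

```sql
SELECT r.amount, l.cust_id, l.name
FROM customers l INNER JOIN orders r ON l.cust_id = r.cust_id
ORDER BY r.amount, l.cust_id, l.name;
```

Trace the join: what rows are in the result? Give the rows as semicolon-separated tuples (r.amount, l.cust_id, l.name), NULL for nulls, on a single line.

(28, 6, Bob); (44, 9, Omar); (85, 9, Omar)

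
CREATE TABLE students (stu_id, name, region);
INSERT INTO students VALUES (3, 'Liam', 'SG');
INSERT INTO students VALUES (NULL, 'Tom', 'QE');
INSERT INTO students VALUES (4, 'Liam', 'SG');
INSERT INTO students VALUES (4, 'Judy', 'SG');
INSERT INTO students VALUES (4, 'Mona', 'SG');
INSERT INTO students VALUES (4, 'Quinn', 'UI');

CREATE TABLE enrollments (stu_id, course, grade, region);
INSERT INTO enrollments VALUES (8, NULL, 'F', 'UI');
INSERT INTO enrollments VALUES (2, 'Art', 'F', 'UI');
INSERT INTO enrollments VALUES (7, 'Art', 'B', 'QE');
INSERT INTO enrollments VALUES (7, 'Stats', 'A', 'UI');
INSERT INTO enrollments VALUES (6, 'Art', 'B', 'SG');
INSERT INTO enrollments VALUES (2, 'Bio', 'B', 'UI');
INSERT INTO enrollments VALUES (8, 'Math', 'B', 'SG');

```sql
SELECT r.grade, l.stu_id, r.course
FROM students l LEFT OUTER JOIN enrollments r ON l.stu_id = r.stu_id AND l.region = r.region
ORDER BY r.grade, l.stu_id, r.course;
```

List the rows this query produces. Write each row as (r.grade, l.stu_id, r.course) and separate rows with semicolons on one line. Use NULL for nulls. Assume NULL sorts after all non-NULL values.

(NULL, 3, NULL); (NULL, 4, NULL); (NULL, 4, NULL); (NULL, 4, NULL); (NULL, 4, NULL); (NULL, NULL, NULL)

LEFT JOIN keeps every row from `students`; unmatched rows get NULL for `enrollments`'s columns.
Matching on l.stu_id = r.stu_id AND l.region = r.region. A NULL in a compared column never satisfies the condition.
- stu_id=3, region=SG: no r row matches, row kept with r columns NULL.
- stu_id=NULL, region=QE: no r row matches, row kept with r columns NULL.
- stu_id=4, region=SG: no r row matches, row kept with r columns NULL.
- stu_id=4, region=SG: no r row matches, row kept with r columns NULL.
- stu_id=4, region=SG: no r row matches, row kept with r columns NULL.
- stu_id=4, region=UI: no r row matches, row kept with r columns NULL.
After projecting and ordering:
r.grade | l.stu_id | r.course
NULL | 3 | NULL
NULL | 4 | NULL
NULL | 4 | NULL
NULL | 4 | NULL
NULL | 4 | NULL
NULL | NULL | NULL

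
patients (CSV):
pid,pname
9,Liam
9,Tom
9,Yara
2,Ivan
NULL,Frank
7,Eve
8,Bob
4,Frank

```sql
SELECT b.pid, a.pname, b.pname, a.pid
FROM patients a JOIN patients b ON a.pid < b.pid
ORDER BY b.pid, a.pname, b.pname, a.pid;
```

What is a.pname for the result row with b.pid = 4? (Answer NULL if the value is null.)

INNER JOIN keeps only pairs where the ON condition holds.
Matching on a.pid < b.pid. A NULL in a compared column never satisfies the condition.
- pid=9: no matching b row, dropped.
- pid=9: no matching b row, dropped.
- pid=9: no matching b row, dropped.
- pid=2: 6 matching b row(s), so 6 row(s) emitted.
- pid=NULL: no matching b row, dropped.
- pid=7: 4 matching b row(s), so 4 row(s) emitted.
- pid=8: 3 matching b row(s), so 3 row(s) emitted.
- pid=4: 5 matching b row(s), so 5 row(s) emitted.

Ivan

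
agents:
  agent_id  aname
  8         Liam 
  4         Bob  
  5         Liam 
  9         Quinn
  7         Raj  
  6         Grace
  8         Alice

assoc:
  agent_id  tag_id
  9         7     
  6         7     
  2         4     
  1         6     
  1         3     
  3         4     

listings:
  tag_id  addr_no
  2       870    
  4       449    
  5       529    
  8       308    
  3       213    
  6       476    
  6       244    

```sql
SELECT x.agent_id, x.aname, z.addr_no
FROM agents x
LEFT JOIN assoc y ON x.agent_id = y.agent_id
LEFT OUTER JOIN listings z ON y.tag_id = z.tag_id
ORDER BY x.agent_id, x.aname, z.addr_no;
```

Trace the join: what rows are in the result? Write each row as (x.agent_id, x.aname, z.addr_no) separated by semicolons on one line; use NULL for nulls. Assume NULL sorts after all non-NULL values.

(4, Bob, NULL); (5, Liam, NULL); (6, Grace, NULL); (7, Raj, NULL); (8, Alice, NULL); (8, Liam, NULL); (9, Quinn, NULL)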